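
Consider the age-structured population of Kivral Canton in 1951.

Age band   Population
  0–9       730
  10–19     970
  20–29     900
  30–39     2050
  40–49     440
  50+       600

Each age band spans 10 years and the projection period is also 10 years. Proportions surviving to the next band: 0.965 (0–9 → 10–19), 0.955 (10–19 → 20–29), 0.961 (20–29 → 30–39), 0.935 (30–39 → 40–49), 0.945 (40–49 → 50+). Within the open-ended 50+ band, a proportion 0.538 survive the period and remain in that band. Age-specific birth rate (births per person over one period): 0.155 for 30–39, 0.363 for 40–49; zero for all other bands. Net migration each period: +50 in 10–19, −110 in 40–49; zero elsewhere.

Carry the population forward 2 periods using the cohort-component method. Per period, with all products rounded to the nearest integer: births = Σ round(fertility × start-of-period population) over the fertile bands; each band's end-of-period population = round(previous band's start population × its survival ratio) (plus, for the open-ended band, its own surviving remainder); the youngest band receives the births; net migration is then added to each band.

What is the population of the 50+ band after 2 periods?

2106

Numbering the bands 1..6 from youngest to oldest:
[period 1]
Births: 2050 × 0.155 = 318 ; 440 × 0.363 = 160 ⇒ total 478
Band 2: 730 × 0.965 = 704
Band 3: 970 × 0.955 = 926
Band 4: 900 × 0.961 = 865
Band 5: 2050 × 0.935 = 1917
Band 6: 440 × 0.945 + 600 × 0.538 = 416 + 323 = 739
Net migration: Band 2 + 50 → 754; Band 5 − 110 → 1807
→ [478, 754, 926, 865, 1807, 739]
[period 2]
Births: 865 × 0.155 = 134 ; 1807 × 0.363 = 656 ⇒ total 790
Band 2: 478 × 0.965 = 461
Band 3: 754 × 0.955 = 720
Band 4: 926 × 0.961 = 890
Band 5: 865 × 0.935 = 809
Band 6: 1807 × 0.945 + 739 × 0.538 = 1708 + 398 = 2106
Net migration: Band 2 + 50 → 511; Band 5 − 110 → 699
→ [790, 511, 720, 890, 699, 2106]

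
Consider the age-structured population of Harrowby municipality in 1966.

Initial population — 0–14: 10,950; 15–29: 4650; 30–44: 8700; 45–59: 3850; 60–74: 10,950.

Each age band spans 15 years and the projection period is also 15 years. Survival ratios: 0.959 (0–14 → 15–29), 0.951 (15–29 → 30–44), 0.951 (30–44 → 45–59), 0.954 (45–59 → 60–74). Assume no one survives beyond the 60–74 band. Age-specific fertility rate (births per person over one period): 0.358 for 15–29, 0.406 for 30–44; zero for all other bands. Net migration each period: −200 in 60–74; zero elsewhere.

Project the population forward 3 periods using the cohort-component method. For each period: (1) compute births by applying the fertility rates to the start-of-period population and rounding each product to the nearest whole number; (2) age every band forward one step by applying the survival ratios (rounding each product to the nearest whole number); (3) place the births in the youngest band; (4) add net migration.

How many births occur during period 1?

Numbering the bands 1..5 from youngest to oldest:
After projecting period 1:
Births: 4650 * 0.358 = 1665  |  8700 * 0.406 = 3532 — total 5197
Band 2: 10950 * 0.959 = 10501
Band 3: 4650 * 0.951 = 4422
Band 4: 8700 * 0.951 = 8274
Band 5: 3850 * 0.954 = 3673
Net migration: Band 5 − 200 → 3473
→ [5197, 10501, 4422, 8274, 3473]

5197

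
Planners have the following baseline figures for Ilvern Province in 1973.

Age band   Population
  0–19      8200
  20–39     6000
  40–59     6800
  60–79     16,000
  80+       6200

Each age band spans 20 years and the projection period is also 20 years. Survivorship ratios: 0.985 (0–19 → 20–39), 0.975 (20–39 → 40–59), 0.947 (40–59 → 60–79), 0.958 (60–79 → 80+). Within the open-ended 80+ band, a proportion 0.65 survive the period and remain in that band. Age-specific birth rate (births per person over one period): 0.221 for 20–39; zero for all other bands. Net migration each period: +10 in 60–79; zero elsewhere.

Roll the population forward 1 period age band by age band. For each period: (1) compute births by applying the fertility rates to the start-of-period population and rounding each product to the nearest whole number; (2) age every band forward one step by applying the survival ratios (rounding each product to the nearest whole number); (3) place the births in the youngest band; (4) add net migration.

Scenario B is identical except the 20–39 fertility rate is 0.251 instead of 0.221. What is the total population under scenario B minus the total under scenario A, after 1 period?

Period 1:
Births: 6000 × 0.221 = 1326
20–39: 8200 × 0.985 = 8077
40–59: 6000 × 0.975 = 5850
60–79: 6800 × 0.947 = 6440
80+: 16000 × 0.958 + 6200 × 0.65 = 15328 + 4030 = 19358
Net migration: 60–79 + 10 → 6450
→ [1326, 8077, 5850, 6450, 19358]
Scenario A total after 1 period: 41061
Scenario B projection —
Period 1:
Births: 6000 × 0.251 = 1506
20–39: 8200 × 0.985 = 8077
40–59: 6000 × 0.975 = 5850
60–79: 6800 × 0.947 = 6440
80+: 16000 × 0.958 + 6200 × 0.65 = 15328 + 4030 = 19358
Net migration: 60–79 + 10 → 6450
→ [1506, 8077, 5850, 6450, 19358]
Scenario B total after 1 period: 41241
Difference B − A = 41241 − 41061 = 180

180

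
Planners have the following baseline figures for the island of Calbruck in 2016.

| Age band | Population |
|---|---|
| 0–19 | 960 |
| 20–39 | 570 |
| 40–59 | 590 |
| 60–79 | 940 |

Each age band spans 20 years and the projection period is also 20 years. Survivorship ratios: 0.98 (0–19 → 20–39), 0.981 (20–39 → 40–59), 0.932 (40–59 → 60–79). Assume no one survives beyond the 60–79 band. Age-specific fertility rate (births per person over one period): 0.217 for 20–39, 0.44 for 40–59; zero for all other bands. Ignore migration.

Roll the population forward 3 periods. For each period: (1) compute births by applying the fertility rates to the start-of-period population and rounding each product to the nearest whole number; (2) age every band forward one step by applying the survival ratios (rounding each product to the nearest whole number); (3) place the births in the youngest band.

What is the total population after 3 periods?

2158

— Period 1 —
Births: 570 × 0.217 = 124, 590 × 0.44 = 260 — total 384
20–39: 960 × 0.98 = 941
40–59: 570 × 0.981 = 559
60–79: 590 × 0.932 = 550
Population now: 0–19=384, 20–39=941, 40–59=559, 60–79=550
— Period 2 —
Births: 941 × 0.217 = 204, 559 × 0.44 = 246 — total 450
20–39: 384 × 0.98 = 376
40–59: 941 × 0.981 = 923
60–79: 559 × 0.932 = 521
Population now: 0–19=450, 20–39=376, 40–59=923, 60–79=521
— Period 3 —
Births: 376 × 0.217 = 82, 923 × 0.44 = 406 — total 488
20–39: 450 × 0.98 = 441
40–59: 376 × 0.981 = 369
60–79: 923 × 0.932 = 860
Population now: 0–19=488, 20–39=441, 40–59=369, 60–79=860
Total after period 3: 488 + 441 + 369 + 860 = 2158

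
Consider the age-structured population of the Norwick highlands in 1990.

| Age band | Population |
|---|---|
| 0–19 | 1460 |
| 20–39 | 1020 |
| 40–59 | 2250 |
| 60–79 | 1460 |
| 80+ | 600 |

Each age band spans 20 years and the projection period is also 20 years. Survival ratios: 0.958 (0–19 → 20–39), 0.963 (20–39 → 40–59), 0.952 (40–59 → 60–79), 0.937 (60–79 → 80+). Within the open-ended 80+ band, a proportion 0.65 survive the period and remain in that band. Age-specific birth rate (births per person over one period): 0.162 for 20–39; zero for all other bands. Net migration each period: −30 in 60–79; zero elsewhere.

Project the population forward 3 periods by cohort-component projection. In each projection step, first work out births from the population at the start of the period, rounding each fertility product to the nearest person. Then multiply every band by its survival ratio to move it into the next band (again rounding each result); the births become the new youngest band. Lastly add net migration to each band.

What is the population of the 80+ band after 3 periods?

Numbering the bands 1..5 from youngest to oldest:
Period 1.
Births: 1020 × 0.162 = 165
Band 2: 1460 × 0.958 = 1399
Band 3: 1020 × 0.963 = 982
Band 4: 2250 × 0.952 = 2142
Band 5: 1460 × 0.937 + 600 × 0.65 = 1368 + 390 = 1758
Net migration: Band 4 − 30 → 2112
Population now: 0–19=165, 20–39=1399, 40–59=982, 60–79=2112, 80+=1758
Period 2.
Births: 1399 × 0.162 = 227
Band 2: 165 × 0.958 = 158
Band 3: 1399 × 0.963 = 1347
Band 4: 982 × 0.952 = 935
Band 5: 2112 × 0.937 + 1758 × 0.65 = 1979 + 1143 = 3122
Net migration: Band 4 − 30 → 905
Population now: 0–19=227, 20–39=158, 40–59=1347, 60–79=905, 80+=3122
Period 3.
Births: 158 × 0.162 = 26
Band 2: 227 × 0.958 = 217
Band 3: 158 × 0.963 = 152
Band 4: 1347 × 0.952 = 1282
Band 5: 905 × 0.937 + 3122 × 0.65 = 848 + 2029 = 2877
Net migration: Band 4 − 30 → 1252
Population now: 0–19=26, 20–39=217, 40–59=152, 60–79=1252, 80+=2877

2877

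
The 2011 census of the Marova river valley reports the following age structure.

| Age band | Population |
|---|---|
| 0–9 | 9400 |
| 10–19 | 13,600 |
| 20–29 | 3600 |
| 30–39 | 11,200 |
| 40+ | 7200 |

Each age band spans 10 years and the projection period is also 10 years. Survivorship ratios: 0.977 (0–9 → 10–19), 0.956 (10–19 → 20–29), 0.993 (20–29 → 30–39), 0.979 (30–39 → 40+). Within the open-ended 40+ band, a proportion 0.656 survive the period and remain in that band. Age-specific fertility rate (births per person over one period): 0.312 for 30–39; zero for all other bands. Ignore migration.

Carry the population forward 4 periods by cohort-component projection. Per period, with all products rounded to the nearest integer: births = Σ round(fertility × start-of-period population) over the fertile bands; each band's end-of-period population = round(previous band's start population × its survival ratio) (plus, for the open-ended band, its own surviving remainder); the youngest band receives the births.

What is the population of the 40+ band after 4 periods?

22763

(Groups numbered youngest = 1 to oldest = 5.)
After projecting period 1:
Births: 11200 × 0.312 = 3494
Group 2: 9400 × 0.977 = 9184
Group 3: 13600 × 0.956 = 13002
Group 4: 3600 × 0.993 = 3575
Group 5: 11200 × 0.979 + 7200 × 0.656 = 10965 + 4723 = 15688
→ [3494, 9184, 13002, 3575, 15688]
After projecting period 2:
Births: 3575 × 0.312 = 1115
Group 2: 3494 × 0.977 = 3414
Group 3: 9184 × 0.956 = 8780
Group 4: 13002 × 0.993 = 12911
Group 5: 3575 × 0.979 + 15688 × 0.656 = 3500 + 10291 = 13791
→ [1115, 3414, 8780, 12911, 13791]
After projecting period 3:
Births: 12911 × 0.312 = 4028
Group 2: 1115 × 0.977 = 1089
Group 3: 3414 × 0.956 = 3264
Group 4: 8780 × 0.993 = 8719
Group 5: 12911 × 0.979 + 13791 × 0.656 = 12640 + 9047 = 21687
→ [4028, 1089, 3264, 8719, 21687]
After projecting period 4:
Births: 8719 × 0.312 = 2720
Group 2: 4028 × 0.977 = 3935
Group 3: 1089 × 0.956 = 1041
Group 4: 3264 × 0.993 = 3241
Group 5: 8719 × 0.979 + 21687 × 0.656 = 8536 + 14227 = 22763
→ [2720, 3935, 1041, 3241, 22763]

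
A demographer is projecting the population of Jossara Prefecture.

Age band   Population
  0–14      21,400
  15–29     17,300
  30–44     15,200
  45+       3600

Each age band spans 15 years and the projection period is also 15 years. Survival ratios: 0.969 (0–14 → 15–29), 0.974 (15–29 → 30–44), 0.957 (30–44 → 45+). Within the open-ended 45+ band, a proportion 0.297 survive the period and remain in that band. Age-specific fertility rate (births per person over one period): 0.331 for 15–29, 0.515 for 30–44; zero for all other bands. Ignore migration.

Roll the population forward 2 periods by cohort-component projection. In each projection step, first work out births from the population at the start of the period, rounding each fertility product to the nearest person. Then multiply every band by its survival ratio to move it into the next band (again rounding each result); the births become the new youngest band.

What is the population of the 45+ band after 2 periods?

20763

Numbering the groups 1..4 from youngest to oldest:
[period 1]
Births: 17300 × 0.331 = 5726  |  15200 × 0.515 = 7828 → total 13554
Group 2: 21400 × 0.969 = 20737
Group 3: 17300 × 0.974 = 16850
Group 4: 15200 × 0.957 + 3600 × 0.297 = 14546 + 1069 = 15615
End of period: [13554, 20737, 16850, 15615]
[period 2]
Births: 20737 × 0.331 = 6864  |  16850 × 0.515 = 8678 → total 15542
Group 2: 13554 × 0.969 = 13134
Group 3: 20737 × 0.974 = 20198
Group 4: 16850 × 0.957 + 15615 × 0.297 = 16125 + 4638 = 20763
End of period: [15542, 13134, 20198, 20763]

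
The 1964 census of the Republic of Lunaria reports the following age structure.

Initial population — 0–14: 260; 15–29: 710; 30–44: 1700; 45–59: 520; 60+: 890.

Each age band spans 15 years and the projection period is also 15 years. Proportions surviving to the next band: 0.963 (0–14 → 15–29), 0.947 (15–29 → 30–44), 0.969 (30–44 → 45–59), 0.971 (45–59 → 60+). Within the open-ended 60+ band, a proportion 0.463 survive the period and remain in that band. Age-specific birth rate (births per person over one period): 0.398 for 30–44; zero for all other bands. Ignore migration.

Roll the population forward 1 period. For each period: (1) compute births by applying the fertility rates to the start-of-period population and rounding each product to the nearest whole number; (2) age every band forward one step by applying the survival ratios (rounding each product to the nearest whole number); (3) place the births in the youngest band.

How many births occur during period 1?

Let group 1 be 0–14 through group 5 = 60+.
Period 1:
Births: 1700 * 0.398 = 677
Group 2: 260 * 0.963 = 250
Group 3: 710 * 0.947 = 672
Group 4: 1700 * 0.969 = 1647
Group 5: 520 * 0.971 + 890 * 0.463 = 505 + 412 = 917
Giving 677 / 250 / 672 / 1647 / 917.

677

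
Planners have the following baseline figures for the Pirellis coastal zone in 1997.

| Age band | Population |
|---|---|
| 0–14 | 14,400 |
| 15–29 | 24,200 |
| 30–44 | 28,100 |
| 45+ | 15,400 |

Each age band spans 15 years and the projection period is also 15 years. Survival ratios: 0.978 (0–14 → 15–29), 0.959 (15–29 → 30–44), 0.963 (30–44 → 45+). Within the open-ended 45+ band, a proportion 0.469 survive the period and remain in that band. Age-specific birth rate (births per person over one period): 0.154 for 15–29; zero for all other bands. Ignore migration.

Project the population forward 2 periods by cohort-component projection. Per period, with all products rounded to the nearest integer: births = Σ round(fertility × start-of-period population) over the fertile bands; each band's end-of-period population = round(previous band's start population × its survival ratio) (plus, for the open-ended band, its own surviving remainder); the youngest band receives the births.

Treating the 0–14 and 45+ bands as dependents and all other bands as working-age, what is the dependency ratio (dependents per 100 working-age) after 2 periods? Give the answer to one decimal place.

236.7

Period 1.
Births: 24200 × 0.154 = 3727
15–29: 14400 × 0.978 = 14083
30–44: 24200 × 0.959 = 23208
45+: 28100 × 0.963 + 15400 × 0.469 = 27060 + 7223 = 34283
→ [3727, 14083, 23208, 34283]
Period 2.
Births: 14083 × 0.154 = 2169
15–29: 3727 × 0.978 = 3645
30–44: 14083 × 0.959 = 13506
45+: 23208 × 0.963 + 34283 × 0.469 = 22349 + 16079 = 38428
→ [2169, 3645, 13506, 38428]
Dependents (band 0–14 + band 45+) = 2169 + 38428 = 40597; working-age = 17151; ratio = 40597/17151 × 100 = 236.7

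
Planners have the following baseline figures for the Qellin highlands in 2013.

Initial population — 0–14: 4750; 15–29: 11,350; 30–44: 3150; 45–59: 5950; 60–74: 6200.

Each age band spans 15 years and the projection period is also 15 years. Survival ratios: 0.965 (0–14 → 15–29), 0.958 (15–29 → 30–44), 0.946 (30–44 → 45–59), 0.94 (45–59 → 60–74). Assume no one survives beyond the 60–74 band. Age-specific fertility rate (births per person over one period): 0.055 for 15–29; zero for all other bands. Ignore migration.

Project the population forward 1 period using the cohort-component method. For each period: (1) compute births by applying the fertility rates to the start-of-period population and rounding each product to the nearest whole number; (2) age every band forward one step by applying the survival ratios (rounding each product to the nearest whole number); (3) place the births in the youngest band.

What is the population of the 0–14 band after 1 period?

[period 1]
Births: 11350 × 0.055 = 624
15–29: 4750 × 0.965 = 4584
30–44: 11350 × 0.958 = 10873
45–59: 3150 × 0.946 = 2980
60–74: 5950 × 0.94 = 5593
→ [624, 4584, 10873, 2980, 5593]

624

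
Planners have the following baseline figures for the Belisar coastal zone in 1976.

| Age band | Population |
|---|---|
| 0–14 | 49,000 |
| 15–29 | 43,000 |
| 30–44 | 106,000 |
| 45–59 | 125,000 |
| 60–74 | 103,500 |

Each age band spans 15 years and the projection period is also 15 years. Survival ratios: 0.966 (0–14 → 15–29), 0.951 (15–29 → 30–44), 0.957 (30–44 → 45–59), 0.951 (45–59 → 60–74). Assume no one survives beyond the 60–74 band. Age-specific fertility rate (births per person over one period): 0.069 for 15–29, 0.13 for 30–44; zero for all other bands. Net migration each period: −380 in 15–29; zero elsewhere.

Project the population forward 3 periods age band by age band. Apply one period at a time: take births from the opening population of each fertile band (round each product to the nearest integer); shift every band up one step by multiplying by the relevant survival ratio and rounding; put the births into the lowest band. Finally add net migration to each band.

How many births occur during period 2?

8556

Period 1:
Births: 43000 × 0.069 = 2967, 106000 × 0.13 = 13780 → 16747
15–29: 49000 × 0.966 = 47334
30–44: 43000 × 0.951 = 40893
45–59: 106000 × 0.957 = 101442
60–74: 125000 × 0.951 = 118875
Net migration: 15–29 − 380 → 46954
End of period: [16747, 46954, 40893, 101442, 118875]
Period 2:
Births: 46954 × 0.069 = 3240, 40893 × 0.13 = 5316 → 8556
15–29: 16747 × 0.966 = 16178
30–44: 46954 × 0.951 = 44653
45–59: 40893 × 0.957 = 39135
60–74: 101442 × 0.951 = 96471
Net migration: 15–29 − 380 → 15798
End of period: [8556, 15798, 44653, 39135, 96471]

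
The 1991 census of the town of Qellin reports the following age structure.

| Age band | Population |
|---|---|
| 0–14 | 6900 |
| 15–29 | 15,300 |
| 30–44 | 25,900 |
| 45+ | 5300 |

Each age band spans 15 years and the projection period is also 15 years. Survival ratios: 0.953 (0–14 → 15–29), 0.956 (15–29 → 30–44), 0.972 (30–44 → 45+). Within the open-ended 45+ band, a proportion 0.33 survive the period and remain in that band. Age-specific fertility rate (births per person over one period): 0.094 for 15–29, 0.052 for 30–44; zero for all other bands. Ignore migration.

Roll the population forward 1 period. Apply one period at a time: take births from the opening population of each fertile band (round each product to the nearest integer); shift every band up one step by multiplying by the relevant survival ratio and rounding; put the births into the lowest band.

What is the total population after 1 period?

Period 1:
Births: 15300 × 0.094 = 1438, 25900 × 0.052 = 1347 → 2785
15–29: 6900 × 0.953 = 6576
30–44: 15300 × 0.956 = 14627
45+: 25900 × 0.972 + 5300 × 0.33 = 25175 + 1749 = 26924
Giving 2785 / 6576 / 14627 / 26924.
Total after period 1: 2785 + 6576 + 14627 + 26924 = 50912

50912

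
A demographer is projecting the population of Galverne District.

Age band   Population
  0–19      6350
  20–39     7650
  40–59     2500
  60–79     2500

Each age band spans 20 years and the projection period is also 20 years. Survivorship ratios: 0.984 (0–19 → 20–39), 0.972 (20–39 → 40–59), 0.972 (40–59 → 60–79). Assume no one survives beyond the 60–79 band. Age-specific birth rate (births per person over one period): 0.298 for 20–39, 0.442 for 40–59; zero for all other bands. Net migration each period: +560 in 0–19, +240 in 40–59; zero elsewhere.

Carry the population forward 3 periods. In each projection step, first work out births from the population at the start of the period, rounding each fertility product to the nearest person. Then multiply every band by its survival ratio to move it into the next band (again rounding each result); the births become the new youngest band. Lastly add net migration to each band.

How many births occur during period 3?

3947

Numbering the groups 1..4 from youngest to oldest:
Period 1:
Births: 7650 × 0.298 = 2280 ; 2500 × 0.442 = 1105 → 3385
Group 2: 6350 × 0.984 = 6248
Group 3: 7650 × 0.972 = 7436
Group 4: 2500 × 0.972 = 2430
Net migration: Group 1 + 560 → 3945; Group 3 + 240 → 7676
Giving 3945 / 6248 / 7676 / 2430.
Period 2:
Births: 6248 × 0.298 = 1862 ; 7676 × 0.442 = 3393 → 5255
Group 2: 3945 × 0.984 = 3882
Group 3: 6248 × 0.972 = 6073
Group 4: 7676 × 0.972 = 7461
Net migration: Group 1 + 560 → 5815; Group 3 + 240 → 6313
Giving 5815 / 3882 / 6313 / 7461.
Period 3:
Births: 3882 × 0.298 = 1157 ; 6313 × 0.442 = 2790 → 3947
Group 2: 5815 × 0.984 = 5722
Group 3: 3882 × 0.972 = 3773
Group 4: 6313 × 0.972 = 6136
Net migration: Group 1 + 560 → 4507; Group 3 + 240 → 4013
Giving 4507 / 5722 / 4013 / 6136.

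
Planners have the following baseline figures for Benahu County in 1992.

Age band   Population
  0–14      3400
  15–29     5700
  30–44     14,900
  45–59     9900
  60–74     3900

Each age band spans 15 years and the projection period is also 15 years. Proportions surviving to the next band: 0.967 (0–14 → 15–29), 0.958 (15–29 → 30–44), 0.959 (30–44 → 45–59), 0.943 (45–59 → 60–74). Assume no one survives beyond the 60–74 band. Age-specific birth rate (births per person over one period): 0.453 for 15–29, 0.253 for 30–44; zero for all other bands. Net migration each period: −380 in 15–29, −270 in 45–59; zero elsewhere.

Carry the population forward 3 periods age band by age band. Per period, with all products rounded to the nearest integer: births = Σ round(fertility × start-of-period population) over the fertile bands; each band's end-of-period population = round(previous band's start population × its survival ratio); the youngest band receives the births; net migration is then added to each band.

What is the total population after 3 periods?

Call the groups 1 to 5, youngest first.
— Period 1 —
Births: 5700 * 0.453 = 2582  |  14900 * 0.253 = 3770 → total 6352
Group 2: 3400 * 0.967 = 3288
Group 3: 5700 * 0.958 = 5461
Group 4: 14900 * 0.959 = 14289
Group 5: 9900 * 0.943 = 9336
Net migration: Group 2 − 380 → 2908; Group 4 − 270 → 14019
Population now: 0–14=6352, 15–29=2908, 30–44=5461, 45–59=14019, 60–74=9336
— Period 2 —
Births: 2908 * 0.453 = 1317  |  5461 * 0.253 = 1382 → total 2699
Group 2: 6352 * 0.967 = 6142
Group 3: 2908 * 0.958 = 2786
Group 4: 5461 * 0.959 = 5237
Group 5: 14019 * 0.943 = 13220
Net migration: Group 2 − 380 → 5762; Group 4 − 270 → 4967
Population now: 0–14=2699, 15–29=5762, 30–44=2786, 45–59=4967, 60–74=13220
— Period 3 —
Births: 5762 * 0.453 = 2610  |  2786 * 0.253 = 705 → total 3315
Group 2: 2699 * 0.967 = 2610
Group 3: 5762 * 0.958 = 5520
Group 4: 2786 * 0.959 = 2672
Group 5: 4967 * 0.943 = 4684
Net migration: Group 2 − 380 → 2230; Group 4 − 270 → 2402
Population now: 0–14=3315, 15–29=2230, 30–44=5520, 45–59=2402, 60–74=4684
Total after period 3: 3315 + 2230 + 5520 + 2402 + 4684 = 18151

18151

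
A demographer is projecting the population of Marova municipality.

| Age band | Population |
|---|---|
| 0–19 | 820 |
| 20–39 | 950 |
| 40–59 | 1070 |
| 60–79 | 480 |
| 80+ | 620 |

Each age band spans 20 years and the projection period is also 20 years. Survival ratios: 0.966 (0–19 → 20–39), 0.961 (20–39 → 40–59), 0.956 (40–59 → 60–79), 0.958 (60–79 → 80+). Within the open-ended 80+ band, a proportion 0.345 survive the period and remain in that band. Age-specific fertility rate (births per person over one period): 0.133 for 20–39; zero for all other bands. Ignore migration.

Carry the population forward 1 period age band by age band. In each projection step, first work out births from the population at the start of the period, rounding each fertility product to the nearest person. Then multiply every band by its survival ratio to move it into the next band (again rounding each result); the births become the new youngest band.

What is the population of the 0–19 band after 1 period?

[period 1]
Births: 950 × 0.133 = 126
20–39: 820 × 0.966 = 792
40–59: 950 × 0.961 = 913
60–79: 1070 × 0.956 = 1023
80+: 480 × 0.958 + 620 × 0.345 = 460 + 214 = 674
→ [126, 792, 913, 1023, 674]

126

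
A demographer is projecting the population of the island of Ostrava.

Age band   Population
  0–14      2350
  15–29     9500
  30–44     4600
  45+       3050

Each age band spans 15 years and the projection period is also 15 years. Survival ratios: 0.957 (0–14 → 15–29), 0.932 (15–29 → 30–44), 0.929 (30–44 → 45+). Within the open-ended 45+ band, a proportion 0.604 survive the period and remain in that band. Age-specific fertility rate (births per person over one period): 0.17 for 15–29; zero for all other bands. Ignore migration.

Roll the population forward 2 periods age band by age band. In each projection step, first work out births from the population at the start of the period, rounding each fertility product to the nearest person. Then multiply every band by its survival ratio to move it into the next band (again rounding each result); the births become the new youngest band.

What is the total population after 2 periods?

15942

After projecting period 1:
Births: 9500 × 0.17 = 1615
15–29: 2350 × 0.957 = 2249
30–44: 9500 × 0.932 = 8854
45+: 4600 × 0.929 + 3050 × 0.604 = 4273 + 1842 = 6115
Giving 1615 / 2249 / 8854 / 6115.
After projecting period 2:
Births: 2249 × 0.17 = 382
15–29: 1615 × 0.957 = 1546
30–44: 2249 × 0.932 = 2096
45+: 8854 × 0.929 + 6115 × 0.604 = 8225 + 3693 = 11918
Giving 382 / 1546 / 2096 / 11918.
Total after period 2: 382 + 1546 + 2096 + 11918 = 15942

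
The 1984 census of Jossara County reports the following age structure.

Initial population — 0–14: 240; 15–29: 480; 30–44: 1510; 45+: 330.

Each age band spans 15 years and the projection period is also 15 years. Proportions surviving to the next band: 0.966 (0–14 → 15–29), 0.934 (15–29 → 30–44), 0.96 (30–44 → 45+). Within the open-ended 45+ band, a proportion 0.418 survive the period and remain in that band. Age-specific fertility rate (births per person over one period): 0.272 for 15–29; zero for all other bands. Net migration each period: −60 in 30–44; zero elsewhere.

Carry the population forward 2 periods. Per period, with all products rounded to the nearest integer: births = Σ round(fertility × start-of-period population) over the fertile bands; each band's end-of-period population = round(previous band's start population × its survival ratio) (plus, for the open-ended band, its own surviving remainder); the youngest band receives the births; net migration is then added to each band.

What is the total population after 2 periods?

1383

[period 1]
Births: 480 × 0.272 = 131
15–29: 240 × 0.966 = 232
30–44: 480 × 0.934 = 448
45+: 1510 × 0.96 + 330 × 0.418 = 1450 + 138 = 1588
Net migration: 30–44 − 60 → 388
Population now: 0–14=131, 15–29=232, 30–44=388, 45+=1588
[period 2]
Births: 232 × 0.272 = 63
15–29: 131 × 0.966 = 127
30–44: 232 × 0.934 = 217
45+: 388 × 0.96 + 1588 × 0.418 = 372 + 664 = 1036
Net migration: 30–44 − 60 → 157
Population now: 0–14=63, 15–29=127, 30–44=157, 45+=1036
Total after period 2: 63 + 127 + 157 + 1036 = 1383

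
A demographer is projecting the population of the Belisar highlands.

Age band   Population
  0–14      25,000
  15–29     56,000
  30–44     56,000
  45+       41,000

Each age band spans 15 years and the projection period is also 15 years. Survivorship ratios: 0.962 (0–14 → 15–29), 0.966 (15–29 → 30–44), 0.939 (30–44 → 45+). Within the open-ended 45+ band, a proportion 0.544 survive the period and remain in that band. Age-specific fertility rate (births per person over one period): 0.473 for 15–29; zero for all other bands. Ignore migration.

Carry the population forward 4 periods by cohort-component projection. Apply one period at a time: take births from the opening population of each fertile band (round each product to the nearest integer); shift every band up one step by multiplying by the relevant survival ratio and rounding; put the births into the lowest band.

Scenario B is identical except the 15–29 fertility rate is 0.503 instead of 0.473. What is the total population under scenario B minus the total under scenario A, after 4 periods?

— Period 1 —
Births: 56000 * 0.473 = 26488
15–29: 25000 * 0.962 = 24050
30–44: 56000 * 0.966 = 54096
45+: 56000 * 0.939 + 41000 * 0.544 = 52584 + 22304 = 74888
Giving 26488 / 24050 / 54096 / 74888.
— Period 2 —
Births: 24050 * 0.473 = 11376
15–29: 26488 * 0.962 = 25481
30–44: 24050 * 0.966 = 23232
45+: 54096 * 0.939 + 74888 * 0.544 = 50796 + 40739 = 91535
Giving 11376 / 25481 / 23232 / 91535.
— Period 3 —
Births: 25481 * 0.473 = 12053
15–29: 11376 * 0.962 = 10944
30–44: 25481 * 0.966 = 24615
45+: 23232 * 0.939 + 91535 * 0.544 = 21815 + 49795 = 71610
Giving 12053 / 10944 / 24615 / 71610.
— Period 4 —
Births: 10944 * 0.473 = 5177
15–29: 12053 * 0.962 = 11595
30–44: 10944 * 0.966 = 10572
45+: 24615 * 0.939 + 71610 * 0.544 = 23113 + 38956 = 62069
Giving 5177 / 11595 / 10572 / 62069.
Scenario A total after 4 periods: 89413
Scenario B projection —
— Period 1 —
Births: 56000 * 0.503 = 28168
15–29: 25000 * 0.962 = 24050
30–44: 56000 * 0.966 = 54096
45+: 56000 * 0.939 + 41000 * 0.544 = 52584 + 22304 = 74888
Giving 28168 / 24050 / 54096 / 74888.
— Period 2 —
Births: 24050 * 0.503 = 12097
15–29: 28168 * 0.962 = 27098
30–44: 24050 * 0.966 = 23232
45+: 54096 * 0.939 + 74888 * 0.544 = 50796 + 40739 = 91535
Giving 12097 / 27098 / 23232 / 91535.
— Period 3 —
Births: 27098 * 0.503 = 13630
15–29: 12097 * 0.962 = 11637
30–44: 27098 * 0.966 = 26177
45+: 23232 * 0.939 + 91535 * 0.544 = 21815 + 49795 = 71610
Giving 13630 / 11637 / 26177 / 71610.
— Period 4 —
Births: 11637 * 0.503 = 5853
15–29: 13630 * 0.962 = 13112
30–44: 11637 * 0.966 = 11241
45+: 26177 * 0.939 + 71610 * 0.544 = 24580 + 38956 = 63536
Giving 5853 / 13112 / 11241 / 63536.
Scenario B total after 4 periods: 93742
Difference B − A = 93742 − 89413 = 4329

4329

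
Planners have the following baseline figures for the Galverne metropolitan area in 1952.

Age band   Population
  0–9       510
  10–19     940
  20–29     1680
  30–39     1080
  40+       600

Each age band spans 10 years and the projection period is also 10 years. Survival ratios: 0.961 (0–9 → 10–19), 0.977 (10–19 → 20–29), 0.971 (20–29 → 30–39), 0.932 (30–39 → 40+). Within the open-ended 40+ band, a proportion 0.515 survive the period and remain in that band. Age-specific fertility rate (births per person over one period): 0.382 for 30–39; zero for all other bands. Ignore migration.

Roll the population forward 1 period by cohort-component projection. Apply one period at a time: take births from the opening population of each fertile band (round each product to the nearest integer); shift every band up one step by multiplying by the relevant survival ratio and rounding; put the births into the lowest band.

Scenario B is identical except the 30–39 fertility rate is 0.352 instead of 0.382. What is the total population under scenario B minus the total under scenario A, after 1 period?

-33

Call the groups 1 to 5, youngest first.
— Period 1 —
Births: 1080 × 0.382 = 413
Group 2: 510 × 0.961 = 490
Group 3: 940 × 0.977 = 918
Group 4: 1680 × 0.971 = 1631
Group 5: 1080 × 0.932 + 600 × 0.515 = 1007 + 309 = 1316
→ [413, 490, 918, 1631, 1316]
Scenario A total after 1 period: 4768
Scenario B projection —
— Period 1 —
Births: 1080 × 0.352 = 380
Group 2: 510 × 0.961 = 490
Group 3: 940 × 0.977 = 918
Group 4: 1680 × 0.971 = 1631
Group 5: 1080 × 0.932 + 600 × 0.515 = 1007 + 309 = 1316
→ [380, 490, 918, 1631, 1316]
Scenario B total after 1 period: 4735
Difference B − A = 4735 − 4768 = -33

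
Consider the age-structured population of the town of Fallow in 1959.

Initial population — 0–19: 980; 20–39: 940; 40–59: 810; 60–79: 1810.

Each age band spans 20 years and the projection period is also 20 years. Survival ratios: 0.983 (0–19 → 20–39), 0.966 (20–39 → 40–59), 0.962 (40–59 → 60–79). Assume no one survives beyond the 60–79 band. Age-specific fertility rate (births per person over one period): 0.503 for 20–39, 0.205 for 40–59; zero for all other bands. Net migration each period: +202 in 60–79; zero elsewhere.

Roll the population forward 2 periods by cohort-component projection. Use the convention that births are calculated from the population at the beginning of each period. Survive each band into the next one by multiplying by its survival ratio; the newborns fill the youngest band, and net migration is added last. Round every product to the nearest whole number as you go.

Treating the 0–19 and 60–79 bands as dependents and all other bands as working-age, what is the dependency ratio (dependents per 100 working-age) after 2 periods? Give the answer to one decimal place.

112.0

(Groups numbered youngest = 1 to oldest = 4.)
— Period 1 —
Births: 940 × 0.503 = 473, 810 × 0.205 = 166 → 639
Group 2: 980 × 0.983 = 963
Group 3: 940 × 0.966 = 908
Group 4: 810 × 0.962 = 779
Net migration: Group 4 + 202 → 981
End of period: [639, 963, 908, 981]
— Period 2 —
Births: 963 × 0.503 = 484, 908 × 0.205 = 186 → 670
Group 2: 639 × 0.983 = 628
Group 3: 963 × 0.966 = 930
Group 4: 908 × 0.962 = 873
Net migration: Group 4 + 202 → 1075
End of period: [670, 628, 930, 1075]
Dependents (band 0–19 + band 60–79) = 670 + 1075 = 1745; working-age = 1558; ratio = 1745/1558 × 100 = 112.0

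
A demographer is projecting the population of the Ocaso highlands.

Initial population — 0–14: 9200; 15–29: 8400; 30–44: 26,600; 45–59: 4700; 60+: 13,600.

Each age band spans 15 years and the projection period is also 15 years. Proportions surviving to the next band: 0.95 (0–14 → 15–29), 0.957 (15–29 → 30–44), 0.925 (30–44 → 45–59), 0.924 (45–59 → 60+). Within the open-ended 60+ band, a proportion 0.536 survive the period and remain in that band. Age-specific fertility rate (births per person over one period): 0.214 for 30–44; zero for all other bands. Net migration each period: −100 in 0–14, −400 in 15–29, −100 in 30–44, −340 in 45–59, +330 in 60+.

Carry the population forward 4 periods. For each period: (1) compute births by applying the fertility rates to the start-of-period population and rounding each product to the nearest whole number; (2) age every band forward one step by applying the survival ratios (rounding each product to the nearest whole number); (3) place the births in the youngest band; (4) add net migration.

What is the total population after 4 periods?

25656

Numbering the groups 1..5 from youngest to oldest:
After projecting period 1:
Births: 26600 * 0.214 = 5692
Group 2: 9200 * 0.95 = 8740
Group 3: 8400 * 0.957 = 8039
Group 4: 26600 * 0.925 = 24605
Group 5: 4700 * 0.924 + 13600 * 0.536 = 4343 + 7290 = 11633
Net migration: Group 1 − 100 → 5592; Group 2 − 400 → 8340; Group 3 − 100 → 7939; Group 4 − 340 → 24265; Group 5 + 330 → 11963
Giving 5592 / 8340 / 7939 / 24265 / 11963.
After projecting period 2:
Births: 7939 * 0.214 = 1699
Group 2: 5592 * 0.95 = 5312
Group 3: 8340 * 0.957 = 7981
Group 4: 7939 * 0.925 = 7344
Group 5: 24265 * 0.924 + 11963 * 0.536 = 22421 + 6412 = 28833
Net migration: Group 1 − 100 → 1599; Group 2 − 400 → 4912; Group 3 − 100 → 7881; Group 4 − 340 → 7004; Group 5 + 330 → 29163
Giving 1599 / 4912 / 7881 / 7004 / 29163.
After projecting period 3:
Births: 7881 * 0.214 = 1687
Group 2: 1599 * 0.95 = 1519
Group 3: 4912 * 0.957 = 4701
Group 4: 7881 * 0.925 = 7290
Group 5: 7004 * 0.924 + 29163 * 0.536 = 6472 + 15631 = 22103
Net migration: Group 1 − 100 → 1587; Group 2 − 400 → 1119; Group 3 − 100 → 4601; Group 4 − 340 → 6950; Group 5 + 330 → 22433
Giving 1587 / 1119 / 4601 / 6950 / 22433.
After projecting period 4:
Births: 4601 * 0.214 = 985
Group 2: 1587 * 0.95 = 1508
Group 3: 1119 * 0.957 = 1071
Group 4: 4601 * 0.925 = 4256
Group 5: 6950 * 0.924 + 22433 * 0.536 = 6422 + 12024 = 18446
Net migration: Group 1 − 100 → 885; Group 2 − 400 → 1108; Group 3 − 100 → 971; Group 4 − 340 → 3916; Group 5 + 330 → 18776
Giving 885 / 1108 / 971 / 3916 / 18776.
Total after period 4: 885 + 1108 + 971 + 3916 + 18776 = 25656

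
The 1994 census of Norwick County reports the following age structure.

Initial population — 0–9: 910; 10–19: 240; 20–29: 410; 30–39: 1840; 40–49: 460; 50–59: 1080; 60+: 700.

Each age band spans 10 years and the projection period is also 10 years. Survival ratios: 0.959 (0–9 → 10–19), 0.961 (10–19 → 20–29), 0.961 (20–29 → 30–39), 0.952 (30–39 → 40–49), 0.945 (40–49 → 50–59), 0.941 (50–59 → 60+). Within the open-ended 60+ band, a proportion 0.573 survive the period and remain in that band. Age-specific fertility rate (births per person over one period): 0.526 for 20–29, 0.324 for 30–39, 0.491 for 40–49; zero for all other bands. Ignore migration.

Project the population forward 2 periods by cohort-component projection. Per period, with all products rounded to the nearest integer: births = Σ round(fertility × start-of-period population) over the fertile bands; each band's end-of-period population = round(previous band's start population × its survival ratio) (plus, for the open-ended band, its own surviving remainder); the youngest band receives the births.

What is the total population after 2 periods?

6418

Call the groups 1 to 7, youngest first.
After projecting period 1:
Births: 410 * 0.526 = 216, 1840 * 0.324 = 596, 460 * 0.491 = 226 → 1038
Group 2: 910 * 0.959 = 873
Group 3: 240 * 0.961 = 231
Group 4: 410 * 0.961 = 394
Group 5: 1840 * 0.952 = 1752
Group 6: 460 * 0.945 = 435
Group 7: 1080 * 0.941 + 700 * 0.573 = 1016 + 401 = 1417
Population now: 0–9=1038, 10–19=873, 20–29=231, 30–39=394, 40–49=1752, 50–59=435, 60+=1417
After projecting period 2:
Births: 231 * 0.526 = 122, 394 * 0.324 = 128, 1752 * 0.491 = 860 → 1110
Group 2: 1038 * 0.959 = 995
Group 3: 873 * 0.961 = 839
Group 4: 231 * 0.961 = 222
Group 5: 394 * 0.952 = 375
Group 6: 1752 * 0.945 = 1656
Group 7: 435 * 0.941 + 1417 * 0.573 = 409 + 812 = 1221
Population now: 0–9=1110, 10–19=995, 20–29=839, 30–39=222, 40–49=375, 50–59=1656, 60+=1221
Total after period 2: 1110 + 995 + 839 + 222 + 375 + 1656 + 1221 = 6418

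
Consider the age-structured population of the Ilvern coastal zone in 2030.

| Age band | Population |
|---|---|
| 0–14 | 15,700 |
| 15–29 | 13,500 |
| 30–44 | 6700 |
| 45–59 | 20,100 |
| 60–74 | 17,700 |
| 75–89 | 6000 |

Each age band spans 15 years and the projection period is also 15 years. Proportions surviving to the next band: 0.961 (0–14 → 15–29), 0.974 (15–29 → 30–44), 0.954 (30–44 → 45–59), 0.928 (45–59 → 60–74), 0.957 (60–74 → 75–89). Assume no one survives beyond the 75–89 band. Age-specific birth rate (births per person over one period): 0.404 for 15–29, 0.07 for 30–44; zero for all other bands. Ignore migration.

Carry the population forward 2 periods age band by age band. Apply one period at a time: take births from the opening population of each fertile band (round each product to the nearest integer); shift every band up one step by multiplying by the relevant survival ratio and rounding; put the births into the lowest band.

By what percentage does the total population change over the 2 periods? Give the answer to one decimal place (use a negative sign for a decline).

Period 1:
Births: 13500 × 0.404 = 5454 ; 6700 × 0.07 = 469 — total 5923
15–29: 15700 × 0.961 = 15088
30–44: 13500 × 0.974 = 13149
45–59: 6700 × 0.954 = 6392
60–74: 20100 × 0.928 = 18653
75–89: 17700 × 0.957 = 16939
→ [5923, 15088, 13149, 6392, 18653, 16939]
Period 2:
Births: 15088 × 0.404 = 6096 ; 13149 × 0.07 = 920 — total 7016
15–29: 5923 × 0.961 = 5692
30–44: 15088 × 0.974 = 14696
45–59: 13149 × 0.954 = 12544
60–74: 6392 × 0.928 = 5932
75–89: 18653 × 0.957 = 17851
→ [7016, 5692, 14696, 12544, 5932, 17851]
Total: 79700 → 63731; change = -15969; percentage change = -20.0%

-20.0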